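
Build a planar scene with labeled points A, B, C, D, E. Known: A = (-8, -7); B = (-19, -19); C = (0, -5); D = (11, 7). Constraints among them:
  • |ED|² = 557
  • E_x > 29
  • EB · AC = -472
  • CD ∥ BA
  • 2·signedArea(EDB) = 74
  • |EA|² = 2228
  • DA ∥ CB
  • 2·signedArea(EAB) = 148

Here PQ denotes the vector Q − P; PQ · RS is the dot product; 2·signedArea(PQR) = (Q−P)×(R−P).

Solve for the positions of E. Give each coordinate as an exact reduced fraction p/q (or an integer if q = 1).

E = (30, 21)

1. E_x = 30  [2·signedArea(EDB) = 74 ∩ EB · AC = -472]
2. E_y = 21  [2·signedArea(EDB) = 74 ∩ EB · AC = -472]
   → E = (30, 21)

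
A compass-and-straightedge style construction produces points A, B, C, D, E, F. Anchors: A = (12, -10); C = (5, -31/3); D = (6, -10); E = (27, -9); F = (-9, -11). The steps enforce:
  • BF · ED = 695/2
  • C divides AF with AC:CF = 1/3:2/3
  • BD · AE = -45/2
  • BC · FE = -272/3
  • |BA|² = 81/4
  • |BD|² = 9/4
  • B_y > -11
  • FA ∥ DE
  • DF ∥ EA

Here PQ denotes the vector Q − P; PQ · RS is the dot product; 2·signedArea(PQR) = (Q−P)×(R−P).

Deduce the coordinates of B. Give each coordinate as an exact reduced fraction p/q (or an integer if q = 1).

1. B_x = 15/2  [BF · ED = 695/2 ∩ BD · AE = -45/2]
2. B_y = -10  [BF · ED = 695/2 ∩ BD · AE = -45/2]
   → B = (15/2, -10)

B = (15/2, -10)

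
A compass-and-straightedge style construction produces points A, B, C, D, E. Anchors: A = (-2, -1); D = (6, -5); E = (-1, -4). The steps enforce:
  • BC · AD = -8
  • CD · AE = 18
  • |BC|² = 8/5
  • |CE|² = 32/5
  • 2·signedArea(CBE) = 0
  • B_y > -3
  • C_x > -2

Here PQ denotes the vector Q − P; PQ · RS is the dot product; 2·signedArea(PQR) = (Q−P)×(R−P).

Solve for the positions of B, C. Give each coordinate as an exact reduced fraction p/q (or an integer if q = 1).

1. C_x = -9/5  [line -1·x + 3·y + 3 = 0 ∩ |CE|² = 32/5]
2. C_y = -8/5  [line -1·x + 3·y + 3 = 0 ∩ |CE|² = 32/5]
   → C = (-9/5, -8/5)
3. B_x = -7/5  [BC · AD = -8 ∩ 2·signedArea(CBE) = 0]
4. B_y = -14/5  [BC · AD = -8 ∩ 2·signedArea(CBE) = 0]
   → B = (-7/5, -14/5)

B = (-7/5, -14/5)
C = (-9/5, -8/5)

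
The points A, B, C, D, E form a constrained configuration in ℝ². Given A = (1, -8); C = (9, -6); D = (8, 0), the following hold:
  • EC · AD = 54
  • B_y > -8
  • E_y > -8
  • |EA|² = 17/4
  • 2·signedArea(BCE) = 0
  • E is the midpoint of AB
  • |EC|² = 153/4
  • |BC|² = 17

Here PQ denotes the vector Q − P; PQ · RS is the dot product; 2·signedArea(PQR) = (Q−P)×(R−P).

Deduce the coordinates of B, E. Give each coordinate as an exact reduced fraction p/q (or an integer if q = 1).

B = (5, -7)
E = (3, -15/2)

1. E_x = 3  [line -7·x + -8·y + -39 = 0 ∩ |EC|² = 153/4]
2. E_y = -15/2  [line -7·x + -8·y + -39 = 0 ∩ |EC|² = 153/4]
   → E = (3, -15/2)
3. B_x = 5  [2·signedArea(BCE) = 0 ∩ E is the midpoint of AB]
4. B_y = -7  [2·signedArea(BCE) = 0 ∩ E is the midpoint of AB]
   → B = (5, -7)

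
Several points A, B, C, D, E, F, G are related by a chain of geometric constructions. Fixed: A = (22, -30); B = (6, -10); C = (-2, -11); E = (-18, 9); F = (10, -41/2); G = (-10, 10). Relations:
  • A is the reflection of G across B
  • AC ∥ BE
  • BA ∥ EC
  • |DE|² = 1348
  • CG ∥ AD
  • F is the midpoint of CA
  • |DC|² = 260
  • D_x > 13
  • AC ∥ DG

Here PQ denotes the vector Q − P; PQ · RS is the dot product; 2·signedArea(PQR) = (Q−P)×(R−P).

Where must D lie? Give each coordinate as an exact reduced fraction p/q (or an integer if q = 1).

D = (14, -9)

1. D_x = 14  [AC ∥ DG ∩ CG ∥ AD]
2. D_y = -9  [AC ∥ DG ∩ CG ∥ AD]
   → D = (14, -9)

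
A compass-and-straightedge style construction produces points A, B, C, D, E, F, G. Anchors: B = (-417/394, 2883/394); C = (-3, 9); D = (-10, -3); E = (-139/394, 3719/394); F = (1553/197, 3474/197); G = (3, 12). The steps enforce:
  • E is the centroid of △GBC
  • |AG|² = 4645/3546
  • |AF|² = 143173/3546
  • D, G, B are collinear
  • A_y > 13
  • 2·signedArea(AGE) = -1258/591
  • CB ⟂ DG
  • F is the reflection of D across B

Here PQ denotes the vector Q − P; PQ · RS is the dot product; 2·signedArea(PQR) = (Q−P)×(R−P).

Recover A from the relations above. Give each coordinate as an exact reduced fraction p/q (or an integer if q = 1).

1. A_x = 1383/394  [line 1009/394·x + -1321/394·y + 40991/1182 = 0 ∩ |AG|² = 4645/3546]
2. A_y = 15395/1182  [line 1009/394·x + -1321/394·y + 40991/1182 = 0 ∩ |AG|² = 4645/3546]
   → A = (1383/394, 15395/1182)

A = (1383/394, 15395/1182)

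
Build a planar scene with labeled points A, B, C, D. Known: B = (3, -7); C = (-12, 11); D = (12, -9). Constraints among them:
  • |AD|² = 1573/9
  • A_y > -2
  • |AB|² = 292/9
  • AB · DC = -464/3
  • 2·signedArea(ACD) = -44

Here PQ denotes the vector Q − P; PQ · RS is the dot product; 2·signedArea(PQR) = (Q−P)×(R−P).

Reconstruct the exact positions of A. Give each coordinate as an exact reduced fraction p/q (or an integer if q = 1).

A = (1, -5/3)

1. A_x = 1  [2·signedArea(ACD) = -44 ∩ AB · DC = -464/3]
2. A_y = -5/3  [2·signedArea(ACD) = -44 ∩ AB · DC = -464/3]
   → A = (1, -5/3)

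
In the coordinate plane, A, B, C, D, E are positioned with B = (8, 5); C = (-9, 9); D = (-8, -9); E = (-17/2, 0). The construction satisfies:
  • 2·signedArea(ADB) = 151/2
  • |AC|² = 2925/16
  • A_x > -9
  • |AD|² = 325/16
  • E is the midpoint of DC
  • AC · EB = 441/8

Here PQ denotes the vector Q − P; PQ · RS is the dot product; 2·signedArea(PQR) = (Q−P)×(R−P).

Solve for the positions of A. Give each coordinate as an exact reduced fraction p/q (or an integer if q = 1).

1. A_x = -33/4  [AC · EB = 441/8 ∩ 2·signedArea(ADB) = 151/2]
2. A_y = -9/2  [AC · EB = 441/8 ∩ 2·signedArea(ADB) = 151/2]
   → A = (-33/4, -9/2)

A = (-33/4, -9/2)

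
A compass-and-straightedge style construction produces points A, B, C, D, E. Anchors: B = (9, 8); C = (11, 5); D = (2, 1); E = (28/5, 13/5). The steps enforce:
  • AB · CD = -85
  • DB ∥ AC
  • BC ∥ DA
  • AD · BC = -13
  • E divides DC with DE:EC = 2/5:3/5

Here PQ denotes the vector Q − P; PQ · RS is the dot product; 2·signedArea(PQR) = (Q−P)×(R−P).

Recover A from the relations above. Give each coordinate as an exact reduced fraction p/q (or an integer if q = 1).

A = (4, -2)

1. A_x = 4  [DB ∥ AC ∩ BC ∥ DA]
2. A_y = -2  [DB ∥ AC ∩ BC ∥ DA]
   → A = (4, -2)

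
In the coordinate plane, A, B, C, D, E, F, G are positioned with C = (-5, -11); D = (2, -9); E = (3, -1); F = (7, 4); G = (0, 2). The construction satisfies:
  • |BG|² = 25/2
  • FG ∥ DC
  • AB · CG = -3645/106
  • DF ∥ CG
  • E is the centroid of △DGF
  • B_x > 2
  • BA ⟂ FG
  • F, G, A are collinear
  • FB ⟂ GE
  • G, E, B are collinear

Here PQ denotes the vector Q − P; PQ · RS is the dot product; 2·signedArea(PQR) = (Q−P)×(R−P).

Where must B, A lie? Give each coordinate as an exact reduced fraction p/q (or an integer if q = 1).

1. B_x = 5/2  [G, E, B are collinear ∩ FB ⟂ GE]
2. B_y = -1/2  [G, E, B are collinear ∩ FB ⟂ GE]
   → B = (5/2, -1/2)
3. A_x = 175/106  [F, G, A are collinear ∩ BA ⟂ FG]
4. A_y = 131/53  [F, G, A are collinear ∩ BA ⟂ FG]
   → A = (175/106, 131/53)

A = (175/106, 131/53)
B = (5/2, -1/2)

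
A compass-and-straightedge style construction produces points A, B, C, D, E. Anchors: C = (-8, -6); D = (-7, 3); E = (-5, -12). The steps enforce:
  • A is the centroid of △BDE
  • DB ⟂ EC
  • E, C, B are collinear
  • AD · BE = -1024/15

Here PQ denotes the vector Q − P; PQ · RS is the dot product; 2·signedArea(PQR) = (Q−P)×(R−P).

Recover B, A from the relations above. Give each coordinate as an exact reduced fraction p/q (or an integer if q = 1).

1. B_x = -57/5  [E, C, B are collinear ∩ DB ⟂ EC]
2. B_y = 4/5  [E, C, B are collinear ∩ DB ⟂ EC]
   → B = (-57/5, 4/5)
3. A_x = -39/5  [A is the centroid of △BDE]
4. A_y = -41/15  [A is the centroid of △BDE]
   → A = (-39/5, -41/15)

A = (-39/5, -41/15)
B = (-57/5, 4/5)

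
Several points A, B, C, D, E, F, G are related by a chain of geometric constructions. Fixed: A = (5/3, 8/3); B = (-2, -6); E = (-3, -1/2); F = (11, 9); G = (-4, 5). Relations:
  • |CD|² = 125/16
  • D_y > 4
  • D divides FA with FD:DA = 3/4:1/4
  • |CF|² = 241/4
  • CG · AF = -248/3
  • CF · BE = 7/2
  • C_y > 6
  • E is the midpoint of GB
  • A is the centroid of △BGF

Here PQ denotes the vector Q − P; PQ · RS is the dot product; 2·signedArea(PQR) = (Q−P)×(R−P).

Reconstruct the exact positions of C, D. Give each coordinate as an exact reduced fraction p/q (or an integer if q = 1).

C = (7/2, 7)
D = (4, 17/4)

1. C_x = 7/2  [CF · BE = 7/2 ∩ CG · AF = -248/3]
2. C_y = 7  [CF · BE = 7/2 ∩ CG · AF = -248/3]
   → C = (7/2, 7)
3. D_x = 4  [D divides FA with FD:DA = 3/4:1/4]
4. D_y = 17/4  [D divides FA with FD:DA = 3/4:1/4]
   → D = (4, 17/4)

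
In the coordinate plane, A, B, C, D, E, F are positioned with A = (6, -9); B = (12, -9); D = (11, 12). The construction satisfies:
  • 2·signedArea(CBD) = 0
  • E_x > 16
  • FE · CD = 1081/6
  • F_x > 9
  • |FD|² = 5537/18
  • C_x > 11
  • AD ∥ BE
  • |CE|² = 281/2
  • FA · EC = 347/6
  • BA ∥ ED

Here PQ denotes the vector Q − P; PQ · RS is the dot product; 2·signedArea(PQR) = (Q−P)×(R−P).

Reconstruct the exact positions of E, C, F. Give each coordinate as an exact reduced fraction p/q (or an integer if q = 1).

1. E_x = 17  [BA ∥ ED ∩ AD ∥ BE]
2. E_y = 12  [BA ∥ ED ∩ AD ∥ BE]
   → E = (17, 12)
3. C_x = 23/2  [line -21·x + -1·y + 243 = 0 ∩ |CE|² = 281/2]
4. C_y = 3/2  [line -21·x + -1·y + 243 = 0 ∩ |CE|² = 281/2]
   → C = (23/2, 3/2)
5. F_x = 59/6  [FE · CD = 1081/6 ∩ FA · EC = 347/6]
6. F_y = -11/2  [FE · CD = 1081/6 ∩ FA · EC = 347/6]
   → F = (59/6, -11/2)

C = (23/2, 3/2)
E = (17, 12)
F = (59/6, -11/2)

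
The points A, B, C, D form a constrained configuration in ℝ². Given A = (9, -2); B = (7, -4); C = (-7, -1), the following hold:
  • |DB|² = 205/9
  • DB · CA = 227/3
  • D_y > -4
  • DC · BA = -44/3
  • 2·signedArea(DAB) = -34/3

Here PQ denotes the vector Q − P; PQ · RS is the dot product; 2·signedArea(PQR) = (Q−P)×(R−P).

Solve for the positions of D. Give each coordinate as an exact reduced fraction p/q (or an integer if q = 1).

1. D_x = 7/3  [DC · BA = -44/3 ∩ 2·signedArea(DAB) = -34/3]
2. D_y = -3  [DC · BA = -44/3 ∩ 2·signedArea(DAB) = -34/3]
   → D = (7/3, -3)

D = (7/3, -3)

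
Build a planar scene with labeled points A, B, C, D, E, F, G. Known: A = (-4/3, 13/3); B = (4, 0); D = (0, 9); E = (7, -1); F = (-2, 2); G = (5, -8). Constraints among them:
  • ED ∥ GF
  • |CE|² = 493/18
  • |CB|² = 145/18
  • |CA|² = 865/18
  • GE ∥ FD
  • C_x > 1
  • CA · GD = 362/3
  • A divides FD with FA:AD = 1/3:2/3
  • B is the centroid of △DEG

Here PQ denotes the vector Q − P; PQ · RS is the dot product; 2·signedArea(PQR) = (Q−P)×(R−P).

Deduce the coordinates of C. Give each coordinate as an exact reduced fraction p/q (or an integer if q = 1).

1. C_x = 11/6  [line 5·x + -17·y + -121/3 = 0 ∩ |CA|² = 865/18]
2. C_y = -11/6  [line 5·x + -17·y + -121/3 = 0 ∩ |CA|² = 865/18]
   → C = (11/6, -11/6)

C = (11/6, -11/6)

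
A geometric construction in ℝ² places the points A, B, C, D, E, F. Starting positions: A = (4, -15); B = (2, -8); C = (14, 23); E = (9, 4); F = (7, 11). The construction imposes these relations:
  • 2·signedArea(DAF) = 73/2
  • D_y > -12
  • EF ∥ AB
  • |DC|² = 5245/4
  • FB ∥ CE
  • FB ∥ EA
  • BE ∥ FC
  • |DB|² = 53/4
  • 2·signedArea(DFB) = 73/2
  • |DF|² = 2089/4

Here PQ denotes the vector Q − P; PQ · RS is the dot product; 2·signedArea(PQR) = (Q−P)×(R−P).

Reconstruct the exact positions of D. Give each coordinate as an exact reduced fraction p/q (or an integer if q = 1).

D = (3, -23/2)

1. D_x = 3  [2·signedArea(DAF) = 73/2 ∩ 2·signedArea(DFB) = 73/2]
2. D_y = -23/2  [2·signedArea(DAF) = 73/2 ∩ 2·signedArea(DFB) = 73/2]
   → D = (3, -23/2)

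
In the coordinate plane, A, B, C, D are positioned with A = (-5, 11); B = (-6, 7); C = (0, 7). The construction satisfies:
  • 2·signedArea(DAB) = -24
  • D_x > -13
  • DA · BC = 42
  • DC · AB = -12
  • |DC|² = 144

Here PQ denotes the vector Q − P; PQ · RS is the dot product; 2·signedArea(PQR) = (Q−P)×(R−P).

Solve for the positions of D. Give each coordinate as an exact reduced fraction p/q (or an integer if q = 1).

D = (-12, 7)

1. D_x = -12  [DA · BC = 42 ∩ 2·signedArea(DAB) = -24]
2. D_y = 7  [DA · BC = 42 ∩ 2·signedArea(DAB) = -24]
   → D = (-12, 7)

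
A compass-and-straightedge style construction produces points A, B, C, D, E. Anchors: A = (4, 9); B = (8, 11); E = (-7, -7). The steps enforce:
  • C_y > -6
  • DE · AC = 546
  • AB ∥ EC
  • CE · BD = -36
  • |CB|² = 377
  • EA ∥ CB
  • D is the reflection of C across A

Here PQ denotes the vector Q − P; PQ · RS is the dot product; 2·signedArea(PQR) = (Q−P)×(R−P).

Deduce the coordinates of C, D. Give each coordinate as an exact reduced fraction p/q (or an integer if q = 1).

1. C_x = -3  [EA ∥ CB ∩ AB ∥ EC]
2. C_y = -5  [EA ∥ CB ∩ AB ∥ EC]
   → C = (-3, -5)
3. D_x = 11  [D is the reflection of C across A]
4. D_y = 23  [D is the reflection of C across A]
   → D = (11, 23)

C = (-3, -5)
D = (11, 23)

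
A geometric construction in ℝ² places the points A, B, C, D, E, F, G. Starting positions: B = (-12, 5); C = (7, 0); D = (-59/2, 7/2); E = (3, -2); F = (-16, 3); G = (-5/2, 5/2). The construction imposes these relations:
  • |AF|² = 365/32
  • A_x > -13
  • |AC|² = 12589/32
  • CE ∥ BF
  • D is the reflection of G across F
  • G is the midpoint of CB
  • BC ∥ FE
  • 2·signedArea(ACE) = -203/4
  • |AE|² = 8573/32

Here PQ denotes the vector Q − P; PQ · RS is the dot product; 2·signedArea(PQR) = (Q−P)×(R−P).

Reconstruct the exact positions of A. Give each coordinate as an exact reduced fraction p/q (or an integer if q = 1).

1. A_x = -101/8  [line 2·x + -4·y + 147/4 = 0 ∩ |AF|² = 365/32]
2. A_y = 23/8  [line 2·x + -4·y + 147/4 = 0 ∩ |AF|² = 365/32]
   → A = (-101/8, 23/8)

A = (-101/8, 23/8)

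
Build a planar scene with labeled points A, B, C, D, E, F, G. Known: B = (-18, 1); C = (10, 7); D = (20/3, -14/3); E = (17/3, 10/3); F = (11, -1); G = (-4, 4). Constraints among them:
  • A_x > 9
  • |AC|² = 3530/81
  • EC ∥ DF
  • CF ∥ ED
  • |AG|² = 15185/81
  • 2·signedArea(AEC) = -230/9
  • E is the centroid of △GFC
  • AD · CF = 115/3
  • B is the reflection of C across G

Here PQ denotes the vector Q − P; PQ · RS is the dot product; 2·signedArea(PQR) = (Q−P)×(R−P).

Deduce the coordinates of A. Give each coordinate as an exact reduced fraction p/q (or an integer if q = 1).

1. A_x = 83/9  [AD · CF = 115/3 ∩ 2·signedArea(AEC) = -230/9]
2. A_y = 4/9  [AD · CF = 115/3 ∩ 2·signedArea(AEC) = -230/9]
   → A = (83/9, 4/9)

A = (83/9, 4/9)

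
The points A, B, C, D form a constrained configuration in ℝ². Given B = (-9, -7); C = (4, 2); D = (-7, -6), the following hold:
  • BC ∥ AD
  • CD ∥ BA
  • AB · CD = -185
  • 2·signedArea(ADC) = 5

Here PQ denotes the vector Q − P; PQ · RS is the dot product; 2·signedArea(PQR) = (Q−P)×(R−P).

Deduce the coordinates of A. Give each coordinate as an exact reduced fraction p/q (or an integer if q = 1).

A = (-20, -15)

1. A_x = -20  [BC ∥ AD ∩ CD ∥ BA]
2. A_y = -15  [BC ∥ AD ∩ CD ∥ BA]
   → A = (-20, -15)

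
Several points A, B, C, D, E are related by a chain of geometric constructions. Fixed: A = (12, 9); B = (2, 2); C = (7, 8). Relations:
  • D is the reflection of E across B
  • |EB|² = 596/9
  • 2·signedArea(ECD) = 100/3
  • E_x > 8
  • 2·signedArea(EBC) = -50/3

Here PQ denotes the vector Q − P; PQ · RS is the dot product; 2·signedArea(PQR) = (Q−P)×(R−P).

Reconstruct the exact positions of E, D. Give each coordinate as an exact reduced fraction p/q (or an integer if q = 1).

1. E_x = 26/3  [line -6·x + 5·y + 56/3 = 0 ∩ |EB|² = 596/9]
2. E_y = 20/3  [line -6·x + 5·y + 56/3 = 0 ∩ |EB|² = 596/9]
   → E = (26/3, 20/3)
3. D_x = -14/3  [D is the reflection of E across B]
4. D_y = -8/3  [D is the reflection of E across B]
   → D = (-14/3, -8/3)

D = (-14/3, -8/3)
E = (26/3, 20/3)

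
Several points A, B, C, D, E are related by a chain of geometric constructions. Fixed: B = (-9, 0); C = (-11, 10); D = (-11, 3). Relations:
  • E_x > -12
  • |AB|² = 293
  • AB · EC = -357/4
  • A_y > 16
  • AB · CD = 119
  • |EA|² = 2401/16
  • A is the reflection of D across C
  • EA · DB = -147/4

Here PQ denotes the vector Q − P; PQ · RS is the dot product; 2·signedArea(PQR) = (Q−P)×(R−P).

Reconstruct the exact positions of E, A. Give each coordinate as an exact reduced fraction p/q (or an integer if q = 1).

A = (-11, 17)
E = (-11, 19/4)

1. A_x = -11  [A is the reflection of D across C]
2. A_y = 17  [A is the reflection of D across C]
   → A = (-11, 17)
3. E_x = -11  [EA · DB = -147/4 ∩ AB · EC = -357/4]
4. E_y = 19/4  [EA · DB = -147/4 ∩ AB · EC = -357/4]
   → E = (-11, 19/4)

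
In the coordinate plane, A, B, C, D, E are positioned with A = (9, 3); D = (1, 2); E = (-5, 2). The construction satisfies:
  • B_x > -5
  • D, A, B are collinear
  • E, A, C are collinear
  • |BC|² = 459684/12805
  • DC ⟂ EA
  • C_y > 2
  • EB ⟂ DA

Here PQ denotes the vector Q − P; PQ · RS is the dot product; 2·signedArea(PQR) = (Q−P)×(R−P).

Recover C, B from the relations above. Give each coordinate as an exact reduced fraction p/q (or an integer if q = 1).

B = (-319/65, 82/65)
C = (191/197, 478/197)

1. C_x = 191/197  [E, A, C are collinear ∩ DC ⟂ EA]
2. C_y = 478/197  [E, A, C are collinear ∩ DC ⟂ EA]
   → C = (191/197, 478/197)
3. B_x = -319/65  [D, A, B are collinear ∩ EB ⟂ DA]
4. B_y = 82/65  [D, A, B are collinear ∩ EB ⟂ DA]
   → B = (-319/65, 82/65)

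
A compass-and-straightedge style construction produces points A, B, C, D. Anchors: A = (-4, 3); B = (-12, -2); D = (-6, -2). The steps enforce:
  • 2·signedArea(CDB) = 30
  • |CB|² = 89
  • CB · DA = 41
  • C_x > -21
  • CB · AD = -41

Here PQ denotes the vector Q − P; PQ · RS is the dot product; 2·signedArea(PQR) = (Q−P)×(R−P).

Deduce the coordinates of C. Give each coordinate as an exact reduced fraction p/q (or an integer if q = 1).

1. C_x = -20  [CB · AD = -41 ∩ 2·signedArea(CDB) = 30]
2. C_y = -7  [CB · AD = -41 ∩ 2·signedArea(CDB) = 30]
   → C = (-20, -7)

C = (-20, -7)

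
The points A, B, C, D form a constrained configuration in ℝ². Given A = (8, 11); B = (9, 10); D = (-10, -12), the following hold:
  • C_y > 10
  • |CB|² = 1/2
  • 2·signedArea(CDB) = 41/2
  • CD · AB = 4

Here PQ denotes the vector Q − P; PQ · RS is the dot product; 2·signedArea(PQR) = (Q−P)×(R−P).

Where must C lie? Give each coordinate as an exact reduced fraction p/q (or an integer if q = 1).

1. C_x = 17/2  [2·signedArea(CDB) = 41/2 ∩ CD · AB = 4]
2. C_y = 21/2  [2·signedArea(CDB) = 41/2 ∩ CD · AB = 4]
   → C = (17/2, 21/2)

C = (17/2, 21/2)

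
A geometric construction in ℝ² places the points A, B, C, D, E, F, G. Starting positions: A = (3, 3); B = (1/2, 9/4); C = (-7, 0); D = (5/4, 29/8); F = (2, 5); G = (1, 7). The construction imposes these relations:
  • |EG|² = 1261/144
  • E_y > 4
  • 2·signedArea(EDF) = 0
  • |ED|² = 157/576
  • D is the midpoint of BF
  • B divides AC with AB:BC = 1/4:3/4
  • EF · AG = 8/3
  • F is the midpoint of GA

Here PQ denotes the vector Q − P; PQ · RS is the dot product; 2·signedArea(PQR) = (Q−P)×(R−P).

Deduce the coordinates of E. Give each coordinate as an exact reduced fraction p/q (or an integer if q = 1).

E = (3/2, 49/12)

1. E_x = 3/2  [2·signedArea(EDF) = 0 ∩ EF · AG = 8/3]
2. E_y = 49/12  [2·signedArea(EDF) = 0 ∩ EF · AG = 8/3]
   → E = (3/2, 49/12)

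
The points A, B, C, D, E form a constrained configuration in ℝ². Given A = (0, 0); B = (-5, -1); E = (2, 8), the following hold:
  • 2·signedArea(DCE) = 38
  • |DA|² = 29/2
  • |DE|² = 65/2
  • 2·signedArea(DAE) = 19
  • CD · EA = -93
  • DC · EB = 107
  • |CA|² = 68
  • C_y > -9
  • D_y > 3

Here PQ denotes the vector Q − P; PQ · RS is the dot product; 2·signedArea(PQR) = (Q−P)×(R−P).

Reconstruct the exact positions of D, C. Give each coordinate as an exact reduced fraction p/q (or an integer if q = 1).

C = (-2, -8)
D = (-3/2, 7/2)

1. D_x = -3/2  [line -8·x + 2·y + -19 = 0 ∩ |DA|² = 29/2]
2. D_y = 7/2  [line -8·x + 2·y + -19 = 0 ∩ |DA|² = 29/2]
   → D = (-3/2, 7/2)
3. C_x = -2  [CD · EA = -93 ∩ 2·signedArea(DCE) = 38]
4. C_y = -8  [CD · EA = -93 ∩ 2·signedArea(DCE) = 38]
   → C = (-2, -8)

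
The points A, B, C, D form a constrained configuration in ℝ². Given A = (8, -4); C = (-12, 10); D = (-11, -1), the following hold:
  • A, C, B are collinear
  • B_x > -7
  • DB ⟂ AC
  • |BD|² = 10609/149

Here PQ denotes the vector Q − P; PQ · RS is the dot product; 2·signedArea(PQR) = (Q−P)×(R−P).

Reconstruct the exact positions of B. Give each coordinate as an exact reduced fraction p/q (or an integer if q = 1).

B = (-918/149, 881/149)

1. B_x = -918/149  [A, C, B are collinear ∩ DB ⟂ AC]
2. B_y = 881/149  [A, C, B are collinear ∩ DB ⟂ AC]
   → B = (-918/149, 881/149)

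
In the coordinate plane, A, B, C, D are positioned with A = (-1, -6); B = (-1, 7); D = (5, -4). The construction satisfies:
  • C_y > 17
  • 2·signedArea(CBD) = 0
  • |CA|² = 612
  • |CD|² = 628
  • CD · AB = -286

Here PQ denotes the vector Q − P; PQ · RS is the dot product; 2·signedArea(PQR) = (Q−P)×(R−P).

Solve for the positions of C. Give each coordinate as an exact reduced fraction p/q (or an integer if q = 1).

C = (-7, 18)

1. C_x = -7  [2·signedArea(CBD) = 0 ∩ CD · AB = -286]
2. C_y = 18  [2·signedArea(CBD) = 0 ∩ CD · AB = -286]
   → C = (-7, 18)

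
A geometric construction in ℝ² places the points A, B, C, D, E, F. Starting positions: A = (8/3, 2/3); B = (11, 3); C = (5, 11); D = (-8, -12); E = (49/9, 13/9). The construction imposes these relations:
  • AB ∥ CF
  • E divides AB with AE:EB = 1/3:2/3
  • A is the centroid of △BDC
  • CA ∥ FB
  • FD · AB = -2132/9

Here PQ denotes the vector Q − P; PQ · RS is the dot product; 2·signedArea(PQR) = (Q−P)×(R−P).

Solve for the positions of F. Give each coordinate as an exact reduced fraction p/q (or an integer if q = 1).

1. F_x = 40/3  [CA ∥ FB ∩ AB ∥ CF]
2. F_y = 40/3  [CA ∥ FB ∩ AB ∥ CF]
   → F = (40/3, 40/3)

F = (40/3, 40/3)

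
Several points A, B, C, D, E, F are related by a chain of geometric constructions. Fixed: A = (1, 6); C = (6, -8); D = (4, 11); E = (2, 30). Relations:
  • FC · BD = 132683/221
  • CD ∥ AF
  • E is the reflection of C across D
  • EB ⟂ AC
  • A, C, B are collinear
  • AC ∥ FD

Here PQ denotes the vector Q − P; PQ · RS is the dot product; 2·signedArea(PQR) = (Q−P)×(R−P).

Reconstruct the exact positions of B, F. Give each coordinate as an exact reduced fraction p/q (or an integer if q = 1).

1. B_x = -1434/221  [A, C, B are collinear ∩ EB ⟂ AC]
2. B_y = 5960/221  [A, C, B are collinear ∩ EB ⟂ AC]
   → B = (-1434/221, 5960/221)
3. F_x = -1  [AC ∥ FD ∩ CD ∥ AF]
4. F_y = 25  [AC ∥ FD ∩ CD ∥ AF]
   → F = (-1, 25)

B = (-1434/221, 5960/221)
F = (-1, 25)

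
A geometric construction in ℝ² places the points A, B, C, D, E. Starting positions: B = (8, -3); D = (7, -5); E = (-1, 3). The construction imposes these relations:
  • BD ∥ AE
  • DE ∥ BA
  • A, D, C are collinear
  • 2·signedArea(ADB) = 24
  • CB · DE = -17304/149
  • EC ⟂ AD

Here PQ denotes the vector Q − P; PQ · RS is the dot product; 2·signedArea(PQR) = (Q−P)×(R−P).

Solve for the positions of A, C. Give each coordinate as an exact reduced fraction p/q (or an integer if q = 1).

A = (0, 5)
C = (91/149, 615/149)

1. A_x = 0  [BD ∥ AE ∩ DE ∥ BA]
2. A_y = 5  [BD ∥ AE ∩ DE ∥ BA]
   → A = (0, 5)
3. C_x = 91/149  [A, D, C are collinear ∩ EC ⟂ AD]
4. C_y = 615/149  [A, D, C are collinear ∩ EC ⟂ AD]
   → C = (91/149, 615/149)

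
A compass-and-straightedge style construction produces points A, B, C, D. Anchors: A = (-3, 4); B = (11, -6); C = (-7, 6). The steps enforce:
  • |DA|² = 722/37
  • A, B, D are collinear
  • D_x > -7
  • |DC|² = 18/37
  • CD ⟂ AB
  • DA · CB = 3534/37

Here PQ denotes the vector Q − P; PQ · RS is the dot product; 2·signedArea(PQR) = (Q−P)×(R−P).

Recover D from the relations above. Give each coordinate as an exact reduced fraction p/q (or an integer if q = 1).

D = (-244/37, 243/37)

1. D_x = -244/37  [A, B, D are collinear ∩ CD ⟂ AB]
2. D_y = 243/37  [A, B, D are collinear ∩ CD ⟂ AB]
   → D = (-244/37, 243/37)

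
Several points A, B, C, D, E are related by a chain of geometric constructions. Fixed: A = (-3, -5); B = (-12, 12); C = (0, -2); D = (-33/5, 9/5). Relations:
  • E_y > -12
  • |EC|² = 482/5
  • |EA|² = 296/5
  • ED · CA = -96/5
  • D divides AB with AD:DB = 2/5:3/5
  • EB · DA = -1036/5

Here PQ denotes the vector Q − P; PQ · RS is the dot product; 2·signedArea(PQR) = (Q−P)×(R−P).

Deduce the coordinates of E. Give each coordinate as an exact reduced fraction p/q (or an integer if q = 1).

E = (3/5, -59/5)

1. E_x = 3/5  [ED · CA = -96/5 ∩ EB · DA = -1036/5]
2. E_y = -59/5  [ED · CA = -96/5 ∩ EB · DA = -1036/5]
   → E = (3/5, -59/5)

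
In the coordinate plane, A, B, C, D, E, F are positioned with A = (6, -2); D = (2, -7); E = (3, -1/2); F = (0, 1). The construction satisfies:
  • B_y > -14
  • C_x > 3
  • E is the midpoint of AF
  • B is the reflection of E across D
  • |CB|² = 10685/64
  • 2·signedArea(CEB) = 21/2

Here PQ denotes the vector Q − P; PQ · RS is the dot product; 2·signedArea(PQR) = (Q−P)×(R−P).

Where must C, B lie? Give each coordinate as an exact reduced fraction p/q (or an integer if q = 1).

B = (1, -27/2)
C = (15/4, -7/8)

1. B_x = 1  [B is the reflection of E across D]
2. B_y = -27/2  [B is the reflection of E across D]
   → B = (1, -27/2)
3. C_x = 15/4  [line 13·x + -2·y + -101/2 = 0 ∩ |CB|² = 10685/64]
4. C_y = -7/8  [line 13·x + -2·y + -101/2 = 0 ∩ |CB|² = 10685/64]
   → C = (15/4, -7/8)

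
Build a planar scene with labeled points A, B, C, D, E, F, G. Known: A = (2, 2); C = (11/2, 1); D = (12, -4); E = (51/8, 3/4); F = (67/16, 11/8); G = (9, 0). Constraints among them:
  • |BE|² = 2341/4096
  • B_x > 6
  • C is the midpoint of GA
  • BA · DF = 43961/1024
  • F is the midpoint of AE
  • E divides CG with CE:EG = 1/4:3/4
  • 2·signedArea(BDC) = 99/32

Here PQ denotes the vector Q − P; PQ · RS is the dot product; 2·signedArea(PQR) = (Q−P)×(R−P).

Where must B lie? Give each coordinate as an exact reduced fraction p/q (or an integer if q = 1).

B = (393/64, 1/32)

1. B_x = 393/64  [2·signedArea(BDC) = 99/32 ∩ BA · DF = 43961/1024]
2. B_y = 1/32  [2·signedArea(BDC) = 99/32 ∩ BA · DF = 43961/1024]
   → B = (393/64, 1/32)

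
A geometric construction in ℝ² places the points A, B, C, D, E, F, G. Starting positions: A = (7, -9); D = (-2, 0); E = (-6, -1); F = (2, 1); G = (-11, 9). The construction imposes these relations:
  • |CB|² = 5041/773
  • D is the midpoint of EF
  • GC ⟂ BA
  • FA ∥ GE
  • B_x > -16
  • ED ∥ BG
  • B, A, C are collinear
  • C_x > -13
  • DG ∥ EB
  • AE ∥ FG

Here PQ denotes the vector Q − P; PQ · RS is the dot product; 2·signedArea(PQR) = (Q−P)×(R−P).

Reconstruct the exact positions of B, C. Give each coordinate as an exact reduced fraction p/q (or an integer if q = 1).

B = (-15, 8)
C = (-10033/773, 4977/773)

1. B_x = -15  [ED ∥ BG ∩ DG ∥ EB]
2. B_y = 8  [ED ∥ BG ∩ DG ∥ EB]
   → B = (-15, 8)
3. C_x = -10033/773  [B, A, C are collinear ∩ GC ⟂ BA]
4. C_y = 4977/773  [B, A, C are collinear ∩ GC ⟂ BA]
   → C = (-10033/773, 4977/773)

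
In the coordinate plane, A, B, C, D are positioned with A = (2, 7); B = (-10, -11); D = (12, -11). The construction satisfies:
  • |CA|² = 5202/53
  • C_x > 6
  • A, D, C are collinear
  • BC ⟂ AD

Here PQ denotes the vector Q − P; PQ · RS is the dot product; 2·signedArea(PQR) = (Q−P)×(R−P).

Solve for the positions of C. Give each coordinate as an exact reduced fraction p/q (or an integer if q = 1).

C = (361/53, -88/53)

1. C_x = 361/53  [A, D, C are collinear ∩ BC ⟂ AD]
2. C_y = -88/53  [A, D, C are collinear ∩ BC ⟂ AD]
   → C = (361/53, -88/53)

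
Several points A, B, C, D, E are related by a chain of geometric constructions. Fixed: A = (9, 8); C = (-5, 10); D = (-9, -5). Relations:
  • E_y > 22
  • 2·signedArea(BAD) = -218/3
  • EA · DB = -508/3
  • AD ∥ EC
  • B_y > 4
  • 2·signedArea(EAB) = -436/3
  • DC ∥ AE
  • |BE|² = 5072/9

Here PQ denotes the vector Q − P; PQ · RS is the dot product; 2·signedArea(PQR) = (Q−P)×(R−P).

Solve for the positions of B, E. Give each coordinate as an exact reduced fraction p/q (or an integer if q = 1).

B = (-5/3, 13/3)
E = (13, 23)

1. E_x = 13  [AD ∥ EC ∩ DC ∥ AE]
2. E_y = 23  [AD ∥ EC ∩ DC ∥ AE]
   → E = (13, 23)
3. B_x = -5/3  [2·signedArea(BAD) = -218/3 ∩ EA · DB = -508/3]
4. B_y = 13/3  [2·signedArea(BAD) = -218/3 ∩ EA · DB = -508/3]
   → B = (-5/3, 13/3)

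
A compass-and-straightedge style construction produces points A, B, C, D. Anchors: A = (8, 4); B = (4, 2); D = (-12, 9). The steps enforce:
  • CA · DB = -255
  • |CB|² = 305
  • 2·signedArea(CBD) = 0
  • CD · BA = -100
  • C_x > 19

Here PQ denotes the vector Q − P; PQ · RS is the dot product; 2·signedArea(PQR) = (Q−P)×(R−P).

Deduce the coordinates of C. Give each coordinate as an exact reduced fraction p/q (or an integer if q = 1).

1. C_x = 20  [2·signedArea(CBD) = 0 ∩ CA · DB = -255]
2. C_y = -5  [2·signedArea(CBD) = 0 ∩ CA · DB = -255]
   → C = (20, -5)

C = (20, -5)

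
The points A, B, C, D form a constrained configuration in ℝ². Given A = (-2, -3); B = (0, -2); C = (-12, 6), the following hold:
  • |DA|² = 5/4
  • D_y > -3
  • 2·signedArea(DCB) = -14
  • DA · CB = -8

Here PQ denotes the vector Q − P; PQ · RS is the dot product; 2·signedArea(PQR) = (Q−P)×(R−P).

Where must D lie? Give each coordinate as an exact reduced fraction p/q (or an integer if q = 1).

1. D_x = -1  [2·signedArea(DCB) = -14 ∩ DA · CB = -8]
2. D_y = -5/2  [2·signedArea(DCB) = -14 ∩ DA · CB = -8]
   → D = (-1, -5/2)

D = (-1, -5/2)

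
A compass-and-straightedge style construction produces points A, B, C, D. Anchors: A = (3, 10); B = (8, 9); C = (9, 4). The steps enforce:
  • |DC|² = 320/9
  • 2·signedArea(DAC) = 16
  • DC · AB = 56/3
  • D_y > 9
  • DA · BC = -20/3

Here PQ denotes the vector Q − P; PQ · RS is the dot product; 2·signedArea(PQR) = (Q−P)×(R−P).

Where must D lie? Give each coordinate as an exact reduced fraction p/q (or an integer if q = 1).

D = (19/3, 28/3)

1. D_x = 19/3  [DA · BC = -20/3 ∩ 2·signedArea(DAC) = 16]
2. D_y = 28/3  [DA · BC = -20/3 ∩ 2·signedArea(DAC) = 16]
   → D = (19/3, 28/3)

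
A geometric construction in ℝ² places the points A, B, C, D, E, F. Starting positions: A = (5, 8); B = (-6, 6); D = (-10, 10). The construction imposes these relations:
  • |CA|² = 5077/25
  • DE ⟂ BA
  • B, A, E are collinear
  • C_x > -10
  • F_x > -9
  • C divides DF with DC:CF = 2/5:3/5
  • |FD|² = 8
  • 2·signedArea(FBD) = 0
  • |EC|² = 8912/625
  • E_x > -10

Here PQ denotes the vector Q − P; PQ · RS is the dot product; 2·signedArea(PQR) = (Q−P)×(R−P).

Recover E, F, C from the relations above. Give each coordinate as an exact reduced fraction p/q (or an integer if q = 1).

1. E_x = -1146/125  [B, A, E are collinear ∩ DE ⟂ BA]
2. E_y = 678/125  [B, A, E are collinear ∩ DE ⟂ BA]
   → E = (-1146/125, 678/125)
3. F_x = -8  [line -4·x + -4·y + 0 = 0 ∩ |FD|² = 8]
4. F_y = 8  [line -4·x + -4·y + 0 = 0 ∩ |FD|² = 8]
   → F = (-8, 8)
5. C_x = -46/5  [C divides DF with DC:CF = 2/5:3/5]
6. C_y = 46/5  [C divides DF with DC:CF = 2/5:3/5]
   → C = (-46/5, 46/5)

C = (-46/5, 46/5)
E = (-1146/125, 678/125)
F = (-8, 8)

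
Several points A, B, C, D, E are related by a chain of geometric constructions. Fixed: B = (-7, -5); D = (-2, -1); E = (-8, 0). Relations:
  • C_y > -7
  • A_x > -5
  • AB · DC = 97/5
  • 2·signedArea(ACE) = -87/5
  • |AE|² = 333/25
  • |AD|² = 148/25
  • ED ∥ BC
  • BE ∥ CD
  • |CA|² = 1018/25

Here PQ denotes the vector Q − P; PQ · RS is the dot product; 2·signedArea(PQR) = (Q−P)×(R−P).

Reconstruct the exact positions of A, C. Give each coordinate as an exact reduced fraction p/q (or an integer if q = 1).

A = (-22/5, -3/5)
C = (-1, -6)

1. C_x = -1  [BE ∥ CD ∩ ED ∥ BC]
2. C_y = -6  [BE ∥ CD ∩ ED ∥ BC]
   → C = (-1, -6)
3. A_x = -22/5  [2·signedArea(ACE) = -87/5 ∩ AB · DC = 97/5]
4. A_y = -3/5  [2·signedArea(ACE) = -87/5 ∩ AB · DC = 97/5]
   → A = (-22/5, -3/5)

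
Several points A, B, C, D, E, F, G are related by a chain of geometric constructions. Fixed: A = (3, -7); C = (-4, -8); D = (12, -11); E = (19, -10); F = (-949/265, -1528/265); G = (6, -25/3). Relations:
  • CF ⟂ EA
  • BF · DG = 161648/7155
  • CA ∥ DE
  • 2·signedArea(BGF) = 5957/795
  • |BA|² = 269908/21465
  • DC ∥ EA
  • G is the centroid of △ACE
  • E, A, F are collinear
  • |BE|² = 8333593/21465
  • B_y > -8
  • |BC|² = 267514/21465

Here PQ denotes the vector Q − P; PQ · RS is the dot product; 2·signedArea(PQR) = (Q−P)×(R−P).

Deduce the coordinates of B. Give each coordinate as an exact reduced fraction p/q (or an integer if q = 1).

B = (-419/795, -17569/2385)

1. B_x = -419/795  [2·signedArea(BGF) = 5957/795 ∩ BF · DG = 161648/7155]
2. B_y = -17569/2385  [2·signedArea(BGF) = 5957/795 ∩ BF · DG = 161648/7155]
   → B = (-419/795, -17569/2385)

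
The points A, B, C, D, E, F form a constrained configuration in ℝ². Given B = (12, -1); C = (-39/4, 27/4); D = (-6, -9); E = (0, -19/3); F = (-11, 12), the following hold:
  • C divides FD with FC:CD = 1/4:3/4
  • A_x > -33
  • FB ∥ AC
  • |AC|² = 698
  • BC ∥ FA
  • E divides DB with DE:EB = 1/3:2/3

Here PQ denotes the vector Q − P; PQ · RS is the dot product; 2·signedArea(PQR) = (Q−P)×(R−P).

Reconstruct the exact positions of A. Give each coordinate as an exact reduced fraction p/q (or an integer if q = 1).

A = (-131/4, 79/4)

1. A_x = -131/4  [FB ∥ AC ∩ BC ∥ FA]
2. A_y = 79/4  [FB ∥ AC ∩ BC ∥ FA]
   → A = (-131/4, 79/4)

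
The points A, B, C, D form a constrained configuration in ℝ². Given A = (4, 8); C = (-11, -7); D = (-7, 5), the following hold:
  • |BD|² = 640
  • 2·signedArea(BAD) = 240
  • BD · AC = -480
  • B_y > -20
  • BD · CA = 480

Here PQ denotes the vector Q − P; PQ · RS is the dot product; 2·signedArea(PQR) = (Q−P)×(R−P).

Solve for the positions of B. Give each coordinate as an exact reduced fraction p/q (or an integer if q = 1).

1. B_x = -15  [2·signedArea(BAD) = 240 ∩ BD · CA = 480]
2. B_y = -19  [2·signedArea(BAD) = 240 ∩ BD · CA = 480]
   → B = (-15, -19)

B = (-15, -19)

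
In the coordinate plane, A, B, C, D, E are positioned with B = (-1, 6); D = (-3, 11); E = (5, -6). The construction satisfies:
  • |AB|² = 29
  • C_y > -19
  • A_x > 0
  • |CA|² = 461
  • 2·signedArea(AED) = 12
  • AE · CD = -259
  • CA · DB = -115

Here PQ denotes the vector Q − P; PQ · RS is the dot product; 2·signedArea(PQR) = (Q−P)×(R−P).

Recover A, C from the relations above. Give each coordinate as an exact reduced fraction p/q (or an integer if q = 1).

A = (1, 1)
C = (11, -18)

1. A_x = 1  [line -17·x + -8·y + 25 = 0 ∩ |AB|² = 29]
2. A_y = 1  [line -17·x + -8·y + 25 = 0 ∩ |AB|² = 29]
   → A = (1, 1)
3. C_x = 11  [AE · CD = -259 ∩ CA · DB = -115]
4. C_y = -18  [AE · CD = -259 ∩ CA · DB = -115]
   → C = (11, -18)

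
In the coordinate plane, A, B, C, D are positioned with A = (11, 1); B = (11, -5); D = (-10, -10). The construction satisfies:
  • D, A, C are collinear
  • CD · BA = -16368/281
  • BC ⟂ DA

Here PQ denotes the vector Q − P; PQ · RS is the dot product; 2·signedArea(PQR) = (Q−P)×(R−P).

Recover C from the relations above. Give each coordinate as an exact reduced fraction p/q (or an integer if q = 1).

1. C_x = 2398/281  [D, A, C are collinear ∩ BC ⟂ DA]
2. C_y = -82/281  [D, A, C are collinear ∩ BC ⟂ DA]
   → C = (2398/281, -82/281)

C = (2398/281, -82/281)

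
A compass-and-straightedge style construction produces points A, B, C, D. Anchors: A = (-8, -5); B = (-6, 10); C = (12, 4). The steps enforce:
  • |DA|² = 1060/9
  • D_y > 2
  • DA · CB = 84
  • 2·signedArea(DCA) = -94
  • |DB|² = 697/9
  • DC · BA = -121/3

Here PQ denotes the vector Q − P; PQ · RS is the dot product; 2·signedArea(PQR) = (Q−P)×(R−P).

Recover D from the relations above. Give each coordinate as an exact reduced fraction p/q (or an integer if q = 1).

1. D_x = -2/3  [2·signedArea(DCA) = -94 ∩ DA · CB = 84]
2. D_y = 3  [2·signedArea(DCA) = -94 ∩ DA · CB = 84]
   → D = (-2/3, 3)

D = (-2/3, 3)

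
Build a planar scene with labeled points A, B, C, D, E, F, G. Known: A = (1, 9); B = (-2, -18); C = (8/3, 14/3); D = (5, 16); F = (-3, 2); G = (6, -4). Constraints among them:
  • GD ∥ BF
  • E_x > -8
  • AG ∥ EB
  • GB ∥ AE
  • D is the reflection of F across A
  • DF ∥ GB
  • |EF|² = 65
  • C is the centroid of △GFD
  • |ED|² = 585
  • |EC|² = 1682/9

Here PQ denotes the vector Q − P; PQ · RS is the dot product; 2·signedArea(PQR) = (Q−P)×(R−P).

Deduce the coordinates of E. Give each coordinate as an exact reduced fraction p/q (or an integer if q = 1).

E = (-7, -5)

1. E_x = -7  [AG ∥ EB ∩ GB ∥ AE]
2. E_y = -5  [AG ∥ EB ∩ GB ∥ AE]
   → E = (-7, -5)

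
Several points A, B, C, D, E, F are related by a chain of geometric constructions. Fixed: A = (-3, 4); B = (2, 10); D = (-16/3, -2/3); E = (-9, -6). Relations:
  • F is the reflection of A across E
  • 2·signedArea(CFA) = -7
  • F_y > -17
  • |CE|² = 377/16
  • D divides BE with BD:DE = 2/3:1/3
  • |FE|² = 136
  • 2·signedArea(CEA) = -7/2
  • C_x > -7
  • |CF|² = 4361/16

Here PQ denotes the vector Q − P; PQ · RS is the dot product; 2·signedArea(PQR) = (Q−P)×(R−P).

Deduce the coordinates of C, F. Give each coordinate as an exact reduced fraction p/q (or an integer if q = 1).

C = (-25/4, -2)
F = (-15, -16)

1. C_x = -25/4  [line -10·x + 6·y + -101/2 = 0 ∩ |CE|² = 377/16]
2. C_y = -2  [line -10·x + 6·y + -101/2 = 0 ∩ |CE|² = 377/16]
   → C = (-25/4, -2)
3. F_x = -15  [2·signedArea(CFA) = -7 ∩ F is the reflection of A across E]
4. F_y = -16  [2·signedArea(CFA) = -7 ∩ F is the reflection of A across E]
   → F = (-15, -16)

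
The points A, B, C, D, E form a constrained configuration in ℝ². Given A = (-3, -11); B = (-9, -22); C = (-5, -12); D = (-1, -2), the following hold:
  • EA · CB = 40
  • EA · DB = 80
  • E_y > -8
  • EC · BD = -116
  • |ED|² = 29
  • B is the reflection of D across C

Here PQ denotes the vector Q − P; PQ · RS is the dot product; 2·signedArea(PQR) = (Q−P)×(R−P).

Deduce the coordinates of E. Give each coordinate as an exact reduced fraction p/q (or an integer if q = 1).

E = (-3, -7)

1. E_x = -3  [line 8·x + 20·y + 164 = 0 ∩ |ED|² = 29]
2. E_y = -7  [line 8·x + 20·y + 164 = 0 ∩ |ED|² = 29]
   → E = (-3, -7)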